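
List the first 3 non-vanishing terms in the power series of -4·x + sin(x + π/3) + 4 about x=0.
-√(3)·x^2/4 - 7·x/2 + √(3)/2 + 4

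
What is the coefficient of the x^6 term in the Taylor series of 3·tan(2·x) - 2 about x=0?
Expand to order 6: 3·tan(2·x) - 2 = 64·x^5/5 + 8·x^3 + 6·x - 2 + O(x^7).
The coefficient of x^6 is 0.

Final answer: 0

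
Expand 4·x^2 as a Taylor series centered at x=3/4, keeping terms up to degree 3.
9/4 + 6·(x - 3/4) + 4·(x - 3/4)^2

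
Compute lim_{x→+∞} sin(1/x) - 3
Evaluate the dominant behaviour as x → +∞; each term tends to a finite value or vanishes.
Limit = -3.

Final answer: -3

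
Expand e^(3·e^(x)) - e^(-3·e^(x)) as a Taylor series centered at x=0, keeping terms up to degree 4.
x^4·(7·e^(-3)/8 + 103·e^(3)/8) + x^3·(e^(-3)/2 + 19·e^(3)/2) + x^2·(-3·e^(-3) + 6·e^(3)) + x·(3·e^(-3) + 3·e^(3)) - e^(-3) + e^(3)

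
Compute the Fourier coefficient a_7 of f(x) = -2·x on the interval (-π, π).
a_7 = (1/π) ∫_{-π}^{π} f(x)·cos(7x) dx.
Evaluate the integral (use parity and integration by parts as needed): a_7 = 0.

Final answer: 0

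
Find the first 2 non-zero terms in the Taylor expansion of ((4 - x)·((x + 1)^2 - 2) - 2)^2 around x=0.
36 - 108·x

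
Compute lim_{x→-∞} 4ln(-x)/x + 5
The quotient is an ∞/∞ indeterminate form as x → -∞.
Compare growth rates of the dominant terms (exponentials ≫ polynomials ≫ logarithms), or apply L'Hôpital's rule; the quotient → 0.
Adding the constant: 0 + 5 = 5. Limit = 5.

Final answer: 5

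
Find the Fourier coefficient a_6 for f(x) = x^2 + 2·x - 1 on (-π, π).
a_6 = (1/π) ∫_{-π}^{π} f(x)·cos(6x) dx.
Evaluate the integral (use parity and integration by parts as needed): a_6 = 1/9.

Final answer: 1/9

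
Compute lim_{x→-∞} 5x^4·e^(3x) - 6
The product is a 0·∞ indeterminate form at x → -∞.
Rewrite the product as 5x^4 / e^(-3x) (an ∞/∞ form) and apply L'Hôpital, or use the standard hierarchy e^(3|x|) ≫ |x^4| as x → -∞.
The indeterminate product → 0, so the limit = -6.

Final answer: -6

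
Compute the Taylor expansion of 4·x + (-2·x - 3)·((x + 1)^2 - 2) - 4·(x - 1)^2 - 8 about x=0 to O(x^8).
-2·x^3 - 11·x^2 + 8·x - 9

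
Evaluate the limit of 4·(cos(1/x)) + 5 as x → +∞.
Evaluate the dominant behaviour as x → +∞; each term tends to a finite value or vanishes.
Limit = 9.

Final answer: 9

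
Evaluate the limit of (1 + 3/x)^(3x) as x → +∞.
As x → +∞: write (1 + 3/x)^(3x) = ((1 + 3/x)^x)^3 → (e^3)^3 = e^9.
Limit = e^(9).

Final answer: e^(9)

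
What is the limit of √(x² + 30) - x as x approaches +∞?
This is an ∞ − ∞ indeterminate form.
Multiply and divide by the conjugate √(x²+30) + x; the x² terms cancel, leaving 30/(√(x²+30)+x) → 0.
Limit = 0.

Final answer: 0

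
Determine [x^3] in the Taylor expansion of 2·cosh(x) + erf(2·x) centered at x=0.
Expand to order 3: 2·cosh(x) + erf(2·x) = -16·x^3/(3·√(π)) + x^2 + 4·x/√(π) + 2 + O(x^4).
The coefficient of x^3 is -16/(3·√(π)).

Final answer: -16/(3·√(π))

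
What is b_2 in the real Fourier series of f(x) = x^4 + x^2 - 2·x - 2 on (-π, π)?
b_2 = (1/π) ∫_{-π}^{π} f(x)·sin(2x) dx.
Evaluate the integral (use parity and integration by parts as needed): b_2 = 2.

Final answer: 2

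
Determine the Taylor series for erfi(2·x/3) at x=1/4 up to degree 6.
erfi(1/6) + 4·e^(1/36)·(x - 1/4)/(3·√(π)) + 4·e^(1/36)·(x - 1/4)^2/(27·√(π)) + 152·e^(1/36)·(x - 1/4)^3/(729·√(π)) + 220·e^(1/36)·(x - 1/4)^4/(6561·√(π)) + 8648·e^(1/36)·(x - 1/4)^5/(295245·√(π)) + 40328·e^(1/36)·(x - 1/4)^6/(7971615·√(π))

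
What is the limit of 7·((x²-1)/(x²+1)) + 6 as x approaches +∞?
Evaluate the dominant behaviour as x → +∞; each term tends to a finite value or vanishes.
Limit = 13.

Final answer: 13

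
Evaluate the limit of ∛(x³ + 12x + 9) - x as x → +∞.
This is an ∞ − ∞ indeterminate form.
Multiply by (A² + AB + B²)/(A² + AB + B²) where A = ∛(x³+12x + 9), B = x to use A³ − B³ = (A−B)(A²+AB+B²); the x³ terms cancel, leaving (12x + 9)/(A²+AB+B²) with denominator ~ 3x², so the limit is 0.
Limit = 0.

Final answer: 0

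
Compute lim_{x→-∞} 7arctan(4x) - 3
Evaluate the dominant behaviour as x → -∞; each term tends to a finite value or vanishes.
Limit = -7·π/2 - 3.

Final answer: -7·π/2 - 3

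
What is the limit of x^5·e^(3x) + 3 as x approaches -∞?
The product is a 0·∞ indeterminate form at x → -∞.
Rewrite the product as x^5 / e^(-3x) (an ∞/∞ form) and apply L'Hôpital, or use the standard hierarchy e^(3|x|) ≫ |x^5| as x → -∞.
The indeterminate product → 0, so the limit = 3.

Final answer: 3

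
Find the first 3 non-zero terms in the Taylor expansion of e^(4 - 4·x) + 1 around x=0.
8·x^2·e^(4) - 4·x·e^(4) + 1 + e^(4)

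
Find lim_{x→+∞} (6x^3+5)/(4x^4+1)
This is an ∞/∞ indeterminate form as x → +∞.
Divide numerator and denominator by x^4 and let the lower-order terms vanish; the numerator's degree 3 is below the denominator's degree 4, so the quotient → 0.
Limit = 0.

Final answer: 0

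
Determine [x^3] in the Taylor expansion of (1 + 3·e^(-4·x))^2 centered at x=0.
Expand to order 3: (1 + 3·e^(-4·x))^2 = -832·x^3 + 336·x^2 - 96·x + 16 + O(x^4).
The coefficient of x^3 is -832.

Final answer: -832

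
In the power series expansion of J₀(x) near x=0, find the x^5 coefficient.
Expand to order 5: J₀(x) = x^4/64 - x^2/4 + 1 + O(x^6).
The coefficient of x^5 is 0.

Final answer: 0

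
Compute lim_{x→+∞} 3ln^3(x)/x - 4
The quotient is an ∞/∞ indeterminate form as x → +∞.
The polynomial denominator x dominates the logarithmic numerator (any positive power of x ≫ ln^3(x) as x → ∞), so the quotient → 0.
Adding the constant: 0 - 4 = -4. Limit = -4.

Final answer: -4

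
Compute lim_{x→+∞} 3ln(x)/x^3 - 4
The quotient is an ∞/∞ indeterminate form as x → +∞.
The polynomial denominator x^3 dominates the logarithmic numerator (any positive power of x ≫ ln(x) as x → ∞), so the quotient → 0.
Adding the constant: 0 - 4 = -4. Limit = -4.

Final answer: -4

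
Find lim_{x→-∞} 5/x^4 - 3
Evaluate the dominant behaviour as x → -∞; each term tends to a finite value or vanishes.
Limit = -3.

Final answer: -3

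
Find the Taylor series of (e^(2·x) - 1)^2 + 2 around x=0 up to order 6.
248·x^6/45 + 8·x^5 + 28·x^4/3 + 8·x^3 + 4·x^2 + 2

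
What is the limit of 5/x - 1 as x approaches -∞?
Evaluate the dominant behaviour as x → -∞; each term tends to a finite value or vanishes.
Limit = -1.

Final answer: -1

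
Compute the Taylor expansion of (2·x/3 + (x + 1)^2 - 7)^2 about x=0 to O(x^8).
x^4 + 16·x^3/3 - 44·x^2/9 - 32·x + 36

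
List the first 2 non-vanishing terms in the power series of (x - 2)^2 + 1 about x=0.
5 - 4·x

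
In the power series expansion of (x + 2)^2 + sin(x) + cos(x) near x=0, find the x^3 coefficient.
Expand to order 3: (x + 2)^2 + sin(x) + cos(x) = -x^3/6 + x^2/2 + 5·x + 5 + O(x^4).
The coefficient of x^3 is -1/6.

Final answer: -1/6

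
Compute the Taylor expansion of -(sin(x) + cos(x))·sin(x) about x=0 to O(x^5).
x^4/3 + 2·x^3/3 - x^2 - x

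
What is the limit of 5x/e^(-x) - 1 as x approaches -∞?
The quotient is an ∞/∞ indeterminate form as x → -∞.
Compare growth rates of the dominant terms (exponentials ≫ polynomials ≫ logarithms), or apply L'Hôpital's rule; the quotient → 0.
Adding the constant: 0 - 1 = -1. Limit = -1.

Final answer: -1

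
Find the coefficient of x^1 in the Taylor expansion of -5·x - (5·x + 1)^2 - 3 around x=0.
Expand to order 1: -5·x - (5·x + 1)^2 - 3 = -15·x - 4 + O(x^2).
The coefficient of x^1 is -15.

Final answer: -15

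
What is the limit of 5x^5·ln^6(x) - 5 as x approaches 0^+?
The product is a 0·∞ indeterminate form at x → 0⁺.
Rewrite the product as 5·ln^6(x) / x^(-5) and apply L'Hôpital, or use the standard hierarchy x^(-5) ≫ |ln x|^6 as x → 0⁺.
The indeterminate product → 0, so the limit = -5.

Final answer: -5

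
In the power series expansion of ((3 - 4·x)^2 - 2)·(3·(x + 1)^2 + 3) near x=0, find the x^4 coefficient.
Expand to order 4: ((3 - 4·x)^2 - 2)·(3·(x + 1)^2 + 3) = 48·x^4 + 24·x^3 - 27·x^2 - 102·x + 42 + O(x^5).
The coefficient of x^4 is 48.

Final answer: 48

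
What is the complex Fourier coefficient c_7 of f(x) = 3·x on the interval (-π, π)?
Compute the real Fourier coefficients first: a_7 = 0, b_7 = 6/7.
Then c_7 = (a_7 − i·b_7)/2 = -3·i/7.

Final answer: -3·i/7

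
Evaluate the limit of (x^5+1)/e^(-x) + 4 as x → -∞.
The quotient is an ∞/∞ indeterminate form as x → -∞.
Compare growth rates of the dominant terms (exponentials ≫ polynomials ≫ logarithms), or apply L'Hôpital's rule; the quotient → 0.
Adding the constant: 0 + 4 = 4. Limit = 4.

Final answer: 4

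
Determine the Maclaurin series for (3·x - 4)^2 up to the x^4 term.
9·x^2 - 24·x + 16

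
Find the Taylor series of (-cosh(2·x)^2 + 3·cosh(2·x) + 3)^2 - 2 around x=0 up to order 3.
20·x^2 + 23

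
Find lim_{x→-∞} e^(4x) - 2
Evaluate the dominant behaviour as x → -∞; each term tends to a finite value or vanishes.
Limit = -2.

Final answer: -2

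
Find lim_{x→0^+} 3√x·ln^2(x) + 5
The product is a 0·∞ indeterminate form at x → 0⁺.
Rewrite the product as 3·ln^2(x) / x^(-1/2) and apply L'Hôpital, or use the standard hierarchy x^(-1/2) ≫ |ln x|^2 as x → 0⁺.
The indeterminate product → 0, so the limit = 5.

Final answer: 5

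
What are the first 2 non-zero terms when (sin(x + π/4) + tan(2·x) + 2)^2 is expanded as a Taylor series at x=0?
x·(√(2)/2 + 2)^2·(√(2)/(√(2)/2 + 2) + 4/(√(2)/2 + 2)) + (√(2)/2 + 2)^2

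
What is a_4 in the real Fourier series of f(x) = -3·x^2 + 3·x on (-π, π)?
a_4 = (1/π) ∫_{-π}^{π} f(x)·cos(4x) dx.
Evaluate the integral (use parity and integration by parts as needed): a_4 = -3/4.

Final answer: -3/4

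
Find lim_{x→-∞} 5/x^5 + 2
Evaluate the dominant behaviour as x → -∞; each term tends to a finite value or vanishes.
Limit = 2.

Final answer: 2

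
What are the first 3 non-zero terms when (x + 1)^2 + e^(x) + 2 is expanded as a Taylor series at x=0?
3·x^2/2 + 3·x + 4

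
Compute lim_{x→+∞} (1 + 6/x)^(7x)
As x → +∞: write (1 + 6/x)^(7x) = ((1 + 6/x)^x)^7 → (e^6)^7 = e^42.
Limit = e^(42).

Final answer: e^(42)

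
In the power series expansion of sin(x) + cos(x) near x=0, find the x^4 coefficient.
Expand to order 4: sin(x) + cos(x) = x^4/24 - x^3/6 - x^2/2 + x + 1 + O(x^5).
The coefficient of x^4 is 1/24.

Final answer: 1/24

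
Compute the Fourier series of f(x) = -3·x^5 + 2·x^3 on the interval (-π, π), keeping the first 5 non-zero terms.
(-744 - 6·π^4 + 124·π^2)·sin(x) + (-17·π^2 + 51/2 + 3·π^4)·sin(2·x) + (-2·π^4 - 104/27 + 52·π^2/9)·sin(3·x) + (-23·π^2/8 + 69/64 + 3·π^4/2)·sin(4·x) + (-6·π^4/5 - 264/625 + 44·π^2/25)·sin(5·x)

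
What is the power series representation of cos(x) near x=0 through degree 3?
1 - x^2/2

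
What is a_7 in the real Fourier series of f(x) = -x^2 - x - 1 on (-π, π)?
a_7 = (1/π) ∫_{-π}^{π} f(x)·cos(7x) dx.
Evaluate the integral (use parity and integration by parts as needed): a_7 = 4/49.

Final answer: 4/49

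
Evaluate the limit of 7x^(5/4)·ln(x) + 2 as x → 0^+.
The product is a 0·∞ indeterminate form at x → 0⁺.
Rewrite the product as 7·ln(x) / x^(-5/4) and apply L'Hôpital, or use the standard hierarchy x^(-5/4) ≫ |ln x| as x → 0⁺.
The indeterminate product → 0, so the limit = 2.

Final answer: 2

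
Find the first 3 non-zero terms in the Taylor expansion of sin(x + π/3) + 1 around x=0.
-√(3)·x^2/4 + x/2 + √(3)/2 + 1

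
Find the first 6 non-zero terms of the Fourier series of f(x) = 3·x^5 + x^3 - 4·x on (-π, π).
(-118·π^2 + 6·π^4 + 700)·sin(x) + (-3·π^4 - 17 + 14·π^2)·sin(2·x) + (-34·π^2/9 - 4/27 + 2·π^4)·sin(3·x) + (-3·π^4/2 + 95/64 + 11·π^2/8)·sin(4·x) + (-14·π^2/25 - 916/625 + 6·π^4/5)·sin(5·x) + (-π^4 + 35/27 + 2·π^2/9)·sin(6·x)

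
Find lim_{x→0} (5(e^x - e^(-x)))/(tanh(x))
Both numerator and denominator → 0 as x → 0; this is a 0/0 indeterminate form.
Expand each to leading order near x = 0: numerator ~ 10·x, denominator ~ x.
The limit of the ratio is 10.

Final answer: 10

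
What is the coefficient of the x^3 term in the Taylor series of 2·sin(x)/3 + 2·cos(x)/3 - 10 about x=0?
Expand to order 3: 2·sin(x)/3 + 2·cos(x)/3 - 10 = -x^3/9 - x^2/3 + 2·x/3 - 28/3 + O(x^4).
The coefficient of x^3 is -1/9.

Final answer: -1/9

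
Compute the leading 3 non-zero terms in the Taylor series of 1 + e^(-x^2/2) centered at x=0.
x^4/8 - x^2/2 + 2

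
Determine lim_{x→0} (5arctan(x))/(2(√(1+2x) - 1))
Both numerator and denominator → 0 as x → 0; this is a 0/0 indeterminate form.
Expand each to leading order near x = 0: numerator ~ 5·x, denominator ~ 2·x.
The limit of the ratio is 5/2.

Final answer: 5/2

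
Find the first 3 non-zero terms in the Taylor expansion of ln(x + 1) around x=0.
x^3/3 - x^2/2 + x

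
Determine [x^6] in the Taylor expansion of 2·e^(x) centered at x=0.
Expand to order 6: 2·e^(x) = x^6/360 + x^5/60 + x^4/12 + x^3/3 + x^2 + 2·x + 2 + O(x^7).
The coefficient of x^6 is 1/360.

Final answer: 1/360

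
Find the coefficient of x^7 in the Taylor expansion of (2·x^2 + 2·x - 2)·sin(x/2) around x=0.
Expand to order 7: (2·x^2 + 2·x - 2)·sin(x/2) = 169·x^7/322560 + x^6/1920 - 27·x^5/640 - x^4/24 + 25·x^3/24 + x^2 - x + O(x^8).
The coefficient of x^7 is 169/322560.

Final answer: 169/322560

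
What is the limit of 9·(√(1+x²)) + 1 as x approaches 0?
Direct substitution at x = 0 gives 10.

Final answer: 10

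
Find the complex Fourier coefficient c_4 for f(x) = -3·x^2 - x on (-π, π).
Compute the real Fourier coefficients first: a_4 = -3/4, b_4 = 1/2.
Then c_4 = (a_4 − i·b_4)/2 = -3/8 - i/4.

Final answer: -3/8 - i/4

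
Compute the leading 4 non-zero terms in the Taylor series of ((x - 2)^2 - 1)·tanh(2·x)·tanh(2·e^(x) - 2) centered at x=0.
21·x^5/2 - 34·x^4 - 10·x^3 + 12·x^2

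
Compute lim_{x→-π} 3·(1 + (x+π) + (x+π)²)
Direct substitution at x = -π gives 3.

Final answer: 3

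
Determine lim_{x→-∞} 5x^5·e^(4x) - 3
The product is a 0·∞ indeterminate form at x → -∞.
Rewrite the product as 5x^5 / e^(-4x) (an ∞/∞ form) and apply L'Hôpital, or use the standard hierarchy e^(4|x|) ≫ |x^5| as x → -∞.
The indeterminate product → 0, so the limit = -3.

Final answer: -3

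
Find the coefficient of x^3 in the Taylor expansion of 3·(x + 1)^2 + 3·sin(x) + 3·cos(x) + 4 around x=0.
Expand to order 3: 3·(x + 1)^2 + 3·sin(x) + 3·cos(x) + 4 = -x^3/2 + 3·x^2/2 + 9·x + 10 + O(x^4).
The coefficient of x^3 is -1/2.

Final answer: -1/2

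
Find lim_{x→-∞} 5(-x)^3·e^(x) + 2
The product is a 0·∞ indeterminate form at x → -∞.
Rewrite the product as 5(-x)^3 / e^(-x) (an ∞/∞ form) and apply L'Hôpital, or use the standard hierarchy e^(|x|) ≫ |(-x)^3| as x → -∞.
The indeterminate product → 0, so the limit = 2.

Final answer: 2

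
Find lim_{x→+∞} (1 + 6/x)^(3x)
As x → +∞: write (1 + 6/x)^(3x) = ((1 + 6/x)^x)^3 → (e^6)^3 = e^18.
Limit = e^(18).

Final answer: e^(18)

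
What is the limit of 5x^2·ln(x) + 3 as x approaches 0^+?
The product is a 0·∞ indeterminate form at x → 0⁺.
Rewrite the product as 5·ln(x) / x^(-2) and apply L'Hôpital, or use the standard hierarchy x^(-2) ≫ |ln x| as x → 0⁺.
The indeterminate product → 0, so the limit = 3.

Final answer: 3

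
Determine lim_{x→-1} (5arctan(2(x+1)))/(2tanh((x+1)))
Both numerator and denominator → 0 as x → -1; this is a 0/0 indeterminate form.
Expand each to leading order near x = -1: numerator ~ 10·(x + 1), denominator ~ 2·(x + 1).
The limit of the ratio is 5.

Final answer: 5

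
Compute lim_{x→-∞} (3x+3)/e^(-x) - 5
The quotient is an ∞/∞ indeterminate form as x → -∞.
Compare growth rates of the dominant terms (exponentials ≫ polynomials ≫ logarithms), or apply L'Hôpital's rule; the quotient → 0.
Adding the constant: 0 - 5 = -5. Limit = -5.

Final answer: -5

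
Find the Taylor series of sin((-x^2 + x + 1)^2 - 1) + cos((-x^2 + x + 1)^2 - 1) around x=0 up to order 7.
1756·x^7/315 - 833·x^6/90 - 31·x^5/15 + 43·x^4/6 - 4·x^3/3 - 3·x^2 + 2·x + 1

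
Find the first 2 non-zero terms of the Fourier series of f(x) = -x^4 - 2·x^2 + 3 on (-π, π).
(-40 + 8·π^2)·cos(x) - π^4/5 - 2·π^2/3 + 3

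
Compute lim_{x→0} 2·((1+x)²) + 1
Direct substitution at x = 0 gives 3.

Final answer: 3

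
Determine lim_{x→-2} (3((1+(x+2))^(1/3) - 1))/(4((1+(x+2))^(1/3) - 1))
Both numerator and denominator → 0 as x → -2; this is a 0/0 indeterminate form.
Expand each to leading order near x = -2: numerator ~ (x + 2), denominator ~ 4·(x + 2)/3.
The limit of the ratio is 3/4.

Final answer: 3/4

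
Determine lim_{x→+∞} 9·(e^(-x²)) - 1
Evaluate the dominant behaviour as x → +∞; each term tends to a finite value or vanishes.
Limit = -1.

Final answer: -1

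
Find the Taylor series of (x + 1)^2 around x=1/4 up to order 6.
25/16 + 5·(x - 1/4)/2 + (x - 1/4)^2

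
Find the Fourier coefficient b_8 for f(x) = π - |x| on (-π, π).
b_8 = (1/π) ∫_{-π}^{π} f(x)·sin(8x) dx.
Evaluate the integral (use parity and integration by parts as needed): b_8 = 0.

Final answer: 0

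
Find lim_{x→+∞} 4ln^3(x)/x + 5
The quotient is an ∞/∞ indeterminate form as x → +∞.
The polynomial denominator x dominates the logarithmic numerator (any positive power of x ≫ ln^3(x) as x → ∞), so the quotient → 0.
Adding the constant: 0 + 5 = 5. Limit = 5.

Final answer: 5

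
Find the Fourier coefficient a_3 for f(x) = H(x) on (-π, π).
a_3 = (1/π) ∫_{-π}^{π} f(x)·cos(3x) dx.
Evaluate the integral (use parity and integration by parts as needed): a_3 = 0.

Final answer: 0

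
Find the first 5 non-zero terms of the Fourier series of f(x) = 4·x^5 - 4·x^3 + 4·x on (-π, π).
(-168·π^2 + 8·π^4 + 1016)·sin(x) + (-4·π^4 - 40 + 24·π^2)·sin(2·x) + (-232·π^2/27 + 680/81 + 8·π^4/3)·sin(3·x) + (-2·π^4 - 59/16 + 9·π^2/2)·sin(4·x) + (-72·π^2/25 + 1432/625 + 8·π^4/5)·sin(5·x)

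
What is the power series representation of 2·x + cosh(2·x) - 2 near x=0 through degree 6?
4·x^6/45 + 2·x^4/3 + 2·x^2 + 2·x - 1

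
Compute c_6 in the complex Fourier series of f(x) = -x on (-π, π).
Compute the real Fourier coefficients first: a_6 = 0, b_6 = 1/3.
Then c_6 = (a_6 − i·b_6)/2 = -i/6.

Final answer: -i/6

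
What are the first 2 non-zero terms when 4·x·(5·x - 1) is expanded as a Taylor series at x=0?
20·x^2 - 4·x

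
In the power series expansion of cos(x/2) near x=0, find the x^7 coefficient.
Expand to order 7: cos(x/2) = -x^6/46080 + x^4/384 - x^2/8 + 1 + O(x^8).
The coefficient of x^7 is 0.

Final answer: 0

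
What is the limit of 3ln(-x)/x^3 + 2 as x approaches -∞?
The quotient is an ∞/∞ indeterminate form as x → -∞.
Compare growth rates of the dominant terms (exponentials ≫ polynomials ≫ logarithms), or apply L'Hôpital's rule; the quotient → 0.
Adding the constant: 0 + 2 = 2. Limit = 2.

Final answer: 2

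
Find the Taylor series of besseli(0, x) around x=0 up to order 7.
x^6/2304 + x^4/64 + x^2/4 + 1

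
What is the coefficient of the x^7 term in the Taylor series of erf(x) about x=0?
Expand to order 7: erf(x) = -x^7/(21·√(π)) + x^5/(5·√(π)) - 2·x^3/(3·√(π)) + 2·x/√(π) + O(x^8).
The coefficient of x^7 is -1/(21·√(π)).

Final answer: -1/(21·√(π))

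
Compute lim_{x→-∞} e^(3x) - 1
Evaluate the dominant behaviour as x → -∞; each term tends to a finite value or vanishes.
Limit = -1.

Final answer: -1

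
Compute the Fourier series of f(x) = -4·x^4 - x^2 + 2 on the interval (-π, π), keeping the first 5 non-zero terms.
(-188 + 32·π^2)·cos(x) + (11 - 8·π^2)·cos(2·x) + (-52/27 + 32·π^2/9)·cos(3·x) + (1/2 - 2·π^2)·cos(4·x) - 4·π^4/5 - π^2/3 + 2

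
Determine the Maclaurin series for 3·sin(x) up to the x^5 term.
x^5/40 - x^3/2 + 3·x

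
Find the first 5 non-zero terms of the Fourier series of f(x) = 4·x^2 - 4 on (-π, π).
-16·cos(x) + 4·cos(2·x) - 16·cos(3·x)/9 + cos(4·x) - 4 + 4·π^2/3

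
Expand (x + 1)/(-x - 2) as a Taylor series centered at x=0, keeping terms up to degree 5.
-x^5/64 + x^4/32 - x^3/16 + x^2/8 - x/4 - 1/2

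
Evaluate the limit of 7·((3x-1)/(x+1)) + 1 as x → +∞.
Evaluate the dominant behaviour as x → +∞; each term tends to a finite value or vanishes.
Limit = 22.

Final answer: 22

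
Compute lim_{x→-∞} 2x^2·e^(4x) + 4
The product is a 0·∞ indeterminate form at x → -∞.
Rewrite the product as 2x^2 / e^(-4x) (an ∞/∞ form) and apply L'Hôpital, or use the standard hierarchy e^(4|x|) ≫ |x^2| as x → -∞.
The indeterminate product → 0, so the limit = 4.

Final answer: 4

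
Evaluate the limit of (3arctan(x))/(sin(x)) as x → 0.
Both numerator and denominator → 0 as x → 0; this is a 0/0 indeterminate form.
Expand each to leading order near x = 0: numerator ~ 3·x, denominator ~ x.
The limit of the ratio is 3.

Final answer: 3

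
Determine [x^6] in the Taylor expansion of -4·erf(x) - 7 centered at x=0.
Expand to order 6: -4·erf(x) - 7 = -4·x^5/(5·√(π)) + 8·x^3/(3·√(π)) - 8·x/√(π) - 7 + O(x^7).
The coefficient of x^6 is 0.

Final answer: 0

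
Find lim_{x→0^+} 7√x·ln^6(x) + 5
The product is a 0·∞ indeterminate form at x → 0⁺.
Rewrite the product as 7·ln^6(x) / x^(-1/2) and apply L'Hôpital, or use the standard hierarchy x^(-1/2) ≫ |ln x|^6 as x → 0⁺.
The indeterminate product → 0, so the limit = 5.

Final answer: 5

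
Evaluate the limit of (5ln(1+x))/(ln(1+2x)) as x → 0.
Both numerator and denominator → 0 as x → 0; this is a 0/0 indeterminate form.
Expand each to leading order near x = 0: numerator ~ 5·x, denominator ~ 2·x.
The limit of the ratio is 5/2.

Final answer: 5/2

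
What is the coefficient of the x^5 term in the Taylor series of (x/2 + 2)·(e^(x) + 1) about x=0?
Expand to order 5: (x/2 + 2)·(e^(x) + 1) = 3·x^5/80 + x^4/6 + 7·x^3/12 + 3·x^2/2 + 3·x + 4 + O(x^6).
The coefficient of x^5 is 3/80.

Final answer: 3/80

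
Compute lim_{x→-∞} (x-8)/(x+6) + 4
Evaluate the dominant behaviour as x → -∞; each term tends to a finite value or vanishes.
Limit = 5.

Final answer: 5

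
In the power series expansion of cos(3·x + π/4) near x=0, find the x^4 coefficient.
Expand to order 4: cos(3·x + π/4) = 27·√(2)·x^4/16 + 9·√(2)·x^3/4 - 9·√(2)·x^2/4 - 3·√(2)·x/2 + √(2)/2 + O(x^5).
The coefficient of x^4 is 27·√(2)/16.

Final answer: 27·√(2)/16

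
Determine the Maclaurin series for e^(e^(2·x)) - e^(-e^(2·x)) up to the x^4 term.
x^4·(-2·e^(-1)/3 + 10·e) + x^3·(-4·e^(-1)/3 + 20·e/3) + 4·e·x^2 + x·(2·e^(-1) + 2·e) - e^(-1) + e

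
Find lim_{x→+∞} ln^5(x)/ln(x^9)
This is an ∞/∞ indeterminate form as x → +∞.
Write ln(x^9) = 9·ln(x), reducing the quotient to ln^4(x)/9 → ∞.
Limit = ∞.

Final answer: ∞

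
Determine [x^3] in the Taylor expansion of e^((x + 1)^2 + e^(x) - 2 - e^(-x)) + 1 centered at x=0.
Expand to order 3: e^((x + 1)^2 + e^(x) - 2 - e^(-x)) + 1 = 15·x^3·e^(-1) + 9·x^2·e^(-1) + 4·x·e^(-1) + e^(-1) + 1 + O(x^4).
The coefficient of x^3 is 15·e^(-1).

Final answer: 15·e^(-1)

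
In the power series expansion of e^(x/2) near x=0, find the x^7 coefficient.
Expand to order 7: e^(x/2) = x^7/645120 + x^6/46080 + x^5/3840 + x^4/384 + x^3/48 + x^2/8 + x/2 + 1 + O(x^8).
The coefficient of x^7 is 1/645120.

Final answer: 1/645120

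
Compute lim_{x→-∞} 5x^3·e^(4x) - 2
The product is a 0·∞ indeterminate form at x → -∞.
Rewrite the product as 5x^3 / e^(-4x) (an ∞/∞ form) and apply L'Hôpital, or use the standard hierarchy e^(4|x|) ≫ |x^3| as x → -∞.
The indeterminate product → 0, so the limit = -2.

Final answer: -2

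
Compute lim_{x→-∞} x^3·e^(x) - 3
The product is a 0·∞ indeterminate form at x → -∞.
Rewrite the product as x^3 / e^(-x) (an ∞/∞ form) and apply L'Hôpital, or use the standard hierarchy e^(|x|) ≫ |x^3| as x → -∞.
The indeterminate product → 0, so the limit = -3.

Final answer: -3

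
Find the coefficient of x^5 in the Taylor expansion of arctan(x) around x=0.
Expand to order 5: arctan(x) = x^5/5 - x^3/3 + x + O(x^6).
The coefficient of x^5 is 1/5.

Final answer: 1/5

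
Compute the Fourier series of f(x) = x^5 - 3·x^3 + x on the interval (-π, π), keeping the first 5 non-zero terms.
(-46·π^2 + 2·π^4 + 278)·sin(x) + (-π^4 - 13 + 8·π^2)·sin(2·x) + (-94·π^2/27 + 242/81 + 2·π^4/3)·sin(3·x) + (-π^4/2 - 83/64 + 17·π^2/8)·sin(4·x) + (-38·π^2/25 + 478/625 + 2·π^4/5)·sin(5·x)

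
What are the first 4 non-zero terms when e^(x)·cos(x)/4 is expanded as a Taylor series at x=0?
-x^4/24 - x^3/12 + x/4 + 1/4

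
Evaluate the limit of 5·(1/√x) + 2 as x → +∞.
Evaluate the dominant behaviour as x → +∞; each term tends to a finite value or vanishes.
Limit = 2.

Final answer: 2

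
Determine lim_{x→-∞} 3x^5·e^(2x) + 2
The product is a 0·∞ indeterminate form at x → -∞.
Rewrite the product as 3x^5 / e^(-2x) (an ∞/∞ form) and apply L'Hôpital, or use the standard hierarchy e^(2|x|) ≫ |x^5| as x → -∞.
The indeterminate product → 0, so the limit = 2.

Final answer: 2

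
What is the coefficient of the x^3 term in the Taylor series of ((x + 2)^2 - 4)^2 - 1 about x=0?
Expand to order 3: ((x + 2)^2 - 4)^2 - 1 = 8·x^3 + 16·x^2 - 1 + O(x^4).
The coefficient of x^3 is 8.

Final answer: 8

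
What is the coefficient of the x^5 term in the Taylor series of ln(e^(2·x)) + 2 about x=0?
Expand to order 5: ln(e^(2·x)) + 2 = 2·x + 2 + O(x^6).
The coefficient of x^5 is 0.

Final answer: 0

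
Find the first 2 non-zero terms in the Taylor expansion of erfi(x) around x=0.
2·x^3/(3·√(π)) + 2·x/√(π)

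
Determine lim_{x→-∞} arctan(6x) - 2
Evaluate the dominant behaviour as x → -∞; each term tends to a finite value or vanishes.
Limit = -2 - π/2.

Final answer: -2 - π/2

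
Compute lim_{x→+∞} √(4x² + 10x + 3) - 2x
As x → +∞: multiply by the conjugate to get (10x+3)/(√(4x²+10x+3)+2x); the denominator ~ 4x, so the limit is 10/4 = 5/2.
Limit = 5/2.

Final answer: 5/2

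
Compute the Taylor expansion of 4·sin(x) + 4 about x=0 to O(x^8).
-x^7/1260 + x^5/30 - 2·x^3/3 + 4·x + 4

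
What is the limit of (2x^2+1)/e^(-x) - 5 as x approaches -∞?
The quotient is an ∞/∞ indeterminate form as x → -∞.
Compare growth rates of the dominant terms (exponentials ≫ polynomials ≫ logarithms), or apply L'Hôpital's rule; the quotient → 0.
Adding the constant: 0 - 5 = -5. Limit = -5.

Final answer: -5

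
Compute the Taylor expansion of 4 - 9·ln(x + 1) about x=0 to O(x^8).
-9·x^7/7 + 3·x^6/2 - 9·x^5/5 + 9·x^4/4 - 3·x^3 + 9·x^2/2 - 9·x + 4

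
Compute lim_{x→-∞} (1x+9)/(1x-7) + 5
Evaluate the dominant behaviour as x → -∞; each term tends to a finite value or vanishes.
Limit = 6.

Final answer: 6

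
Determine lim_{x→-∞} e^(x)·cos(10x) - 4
Evaluate the dominant behaviour as x → -∞; each term tends to a finite value or vanishes.
Limit = -4.

Final answer: -4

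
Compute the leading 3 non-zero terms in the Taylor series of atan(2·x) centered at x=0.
32·x^5/5 - 8·x^3/3 + 2·x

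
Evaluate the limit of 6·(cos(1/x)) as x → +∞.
Evaluate the dominant behaviour as x → +∞; each term tends to a finite value or vanishes.
Limit = 6.

Final answer: 6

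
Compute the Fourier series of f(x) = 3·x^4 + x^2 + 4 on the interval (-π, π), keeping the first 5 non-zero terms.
(140 - 24·π^2)·cos(x) + (-8 + 6·π^2)·cos(2·x) + (4/3 - 8·π^2/3)·cos(3·x) + (-5/16 + 3·π^2/2)·cos(4·x) + π^2/3 + 4 + 3·π^4/5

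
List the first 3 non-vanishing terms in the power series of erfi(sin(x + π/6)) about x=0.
x^2·e^(1/4)/(4·√(π)) + √(3)·x·e^(1/4)/√(π) + erfi(1/2)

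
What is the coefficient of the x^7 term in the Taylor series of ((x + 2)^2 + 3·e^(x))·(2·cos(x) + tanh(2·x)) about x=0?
Expand to order 7: ((x + 2)^2 + 3·e^(x))·(2·cos(x) + tanh(2·x)) = -31933·x^7/840 + 2579·x^6/90 + 283·x^5/12 - 58·x^4/3 - 59·x^3/3 + 12·x^2 + 28·x + 14 + O(x^8).
The coefficient of x^7 is -31933/840.

Final answer: -31933/840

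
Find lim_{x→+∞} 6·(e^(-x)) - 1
Evaluate the dominant behaviour as x → +∞; each term tends to a finite value or vanishes.
Limit = -1.

Final answer: -1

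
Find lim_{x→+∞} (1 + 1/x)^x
As x → +∞: this is the defining limit (1 + 1/x)^x → e^1.
Limit = e.

Final answer: e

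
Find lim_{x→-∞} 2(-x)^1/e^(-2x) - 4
The quotient is an ∞/∞ indeterminate form as x → -∞.
Compare growth rates of the dominant terms (exponentials ≫ polynomials ≫ logarithms), or apply L'Hôpital's rule; the quotient → 0.
Adding the constant: 0 - 4 = -4. Limit = -4.

Final answer: -4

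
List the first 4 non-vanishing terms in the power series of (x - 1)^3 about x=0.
x^3 - 3·x^2 + 3·x - 1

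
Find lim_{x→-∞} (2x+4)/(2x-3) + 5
Evaluate the dominant behaviour as x → -∞; each term tends to a finite value or vanishes.
Limit = 6.

Final answer: 6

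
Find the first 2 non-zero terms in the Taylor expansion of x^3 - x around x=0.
x^3 - x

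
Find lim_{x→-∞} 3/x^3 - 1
Evaluate the dominant behaviour as x → -∞; each term tends to a finite value or vanishes.
Limit = -1.

Final answer: -1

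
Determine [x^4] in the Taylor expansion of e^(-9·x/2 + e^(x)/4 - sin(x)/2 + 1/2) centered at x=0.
Expand to order 4: e^(-9·x/2 + e^(x)/4 - sin(x)/2 + 1/2) = 135449·x^4·e^(3/4)/6144 - 7039·x^3·e^(3/4)/384 + 365·x^2·e^(3/4)/32 - 19·x·e^(3/4)/4 + e^(3/4) + O(x^5).
The coefficient of x^4 is 135449·e^(3/4)/6144.

Final answer: 135449·e^(3/4)/6144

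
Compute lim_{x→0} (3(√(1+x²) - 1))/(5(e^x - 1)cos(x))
Both numerator and denominator → 0 as x → 0; this is a 0/0 indeterminate form.
Expand each to leading order near x = 0: numerator ~ 3·x^2/2, denominator ~ 5·x.
The limit of the ratio is 0.

Final answer: 0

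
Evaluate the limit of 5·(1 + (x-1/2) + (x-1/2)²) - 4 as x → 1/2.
Direct substitution at x = 1/2 gives 1.

Final answer: 1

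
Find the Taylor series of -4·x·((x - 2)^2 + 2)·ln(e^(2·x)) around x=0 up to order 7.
-8·x^4 + 32·x^3 - 48·x^2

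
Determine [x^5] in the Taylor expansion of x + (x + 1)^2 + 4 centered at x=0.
Expand to order 5: x + (x + 1)^2 + 4 = x^2 + 3·x + 5 + O(x^6).
The coefficient of x^5 is 0.

Final answer: 0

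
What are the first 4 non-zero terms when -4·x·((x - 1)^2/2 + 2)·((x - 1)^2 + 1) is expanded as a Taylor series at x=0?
8·x^4 - 22·x^3 + 28·x^2 - 20·x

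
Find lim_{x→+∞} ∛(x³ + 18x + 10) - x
This is an ∞ − ∞ indeterminate form.
Multiply by (A² + AB + B²)/(A² + AB + B²) where A = ∛(x³+18x + 10), B = x to use A³ − B³ = (A−B)(A²+AB+B²); the x³ terms cancel, leaving (18x + 10)/(A²+AB+B²) with denominator ~ 3x², so the limit is 0.
Limit = 0.

Final answer: 0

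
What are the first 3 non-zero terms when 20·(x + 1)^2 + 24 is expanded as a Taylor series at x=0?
20·x^2 + 40·x + 44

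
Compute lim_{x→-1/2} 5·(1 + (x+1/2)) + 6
Direct substitution at x = -1/2 gives 11.

Final answer: 11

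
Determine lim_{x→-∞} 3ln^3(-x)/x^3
This is an ∞/∞ indeterminate form as x → -∞.
Compare growth rates of the dominant terms (exponentials ≫ polynomials ≫ logarithms), or apply L'Hôpital's rule; the quotient → 0.
Limit = 0.

Final answer: 0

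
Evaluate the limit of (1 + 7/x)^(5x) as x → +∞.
As x → +∞: write (1 + 7/x)^(5x) = ((1 + 7/x)^x)^5 → (e^7)^5 = e^35.
Limit = e^(35).

Final answer: e^(35)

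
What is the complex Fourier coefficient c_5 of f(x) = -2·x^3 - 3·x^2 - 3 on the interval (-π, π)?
Compute the real Fourier coefficients first: a_5 = 12/25, b_5 = 24/125 - 4·π^2/5.
Then c_5 = (a_5 − i·b_5)/2 = 6/25 - 12·i/125 + 2·i·π^2/5.

Final answer: 6/25 - 12·i/125 + 2·i·π^2/5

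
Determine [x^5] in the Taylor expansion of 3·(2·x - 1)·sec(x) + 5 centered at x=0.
Expand to order 5: 3·(2·x - 1)·sec(x) + 5 = 5·x^5/4 - 5·x^4/8 + 3·x^3 - 3·x^2/2 + 6·x + 2 + O(x^6).
The coefficient of x^5 is 5/4.

Final answer: 5/4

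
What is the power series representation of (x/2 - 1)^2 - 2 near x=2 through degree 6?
-2 + (x - 2)^2/4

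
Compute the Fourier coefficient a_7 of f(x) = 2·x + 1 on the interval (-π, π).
a_7 = (1/π) ∫_{-π}^{π} f(x)·cos(7x) dx.
Evaluate the integral (use parity and integration by parts as needed): a_7 = 0.

Final answer: 0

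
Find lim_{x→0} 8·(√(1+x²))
Direct substitution at x = 0 gives 8.

Final answer: 8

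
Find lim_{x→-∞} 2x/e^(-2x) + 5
The quotient is an ∞/∞ indeterminate form as x → -∞.
Compare growth rates of the dominant terms (exponentials ≫ polynomials ≫ logarithms), or apply L'Hôpital's rule; the quotient → 0.
Adding the constant: 0 + 5 = 5. Limit = 5.

Final answer: 5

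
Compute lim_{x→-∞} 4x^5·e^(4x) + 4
The product is a 0·∞ indeterminate form at x → -∞.
Rewrite the product as 4x^5 / e^(-4x) (an ∞/∞ form) and apply L'Hôpital, or use the standard hierarchy e^(4|x|) ≫ |x^5| as x → -∞.
The indeterminate product → 0, so the limit = 4.

Final answer: 4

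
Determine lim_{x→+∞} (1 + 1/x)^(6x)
As x → +∞: write (1 + 1/x)^(6x) = ((1 + 1/x)^x)^6 → (e^1)^6 = e^6.
Limit = e^(6).

Final answer: e^(6)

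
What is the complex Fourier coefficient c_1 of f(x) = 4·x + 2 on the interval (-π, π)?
Compute the real Fourier coefficients first: a_1 = 0, b_1 = 8.
Then c_1 = (a_1 − i·b_1)/2 = -4·i.

Final answer: -4·i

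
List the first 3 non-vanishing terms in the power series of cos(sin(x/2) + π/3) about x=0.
-x^2/16 - √(3)·x/4 + 1/2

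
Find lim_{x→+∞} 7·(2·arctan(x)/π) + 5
Evaluate the dominant behaviour as x → +∞; each term tends to a finite value or vanishes.
Limit = 12.

Final answer: 12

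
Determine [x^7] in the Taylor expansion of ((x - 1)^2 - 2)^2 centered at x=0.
Expand to order 7: ((x - 1)^2 - 2)^2 = x^4 - 4·x^3 + 2·x^2 + 4·x + 1 + O(x^8).
The coefficient of x^7 is 0.

Final answer: 0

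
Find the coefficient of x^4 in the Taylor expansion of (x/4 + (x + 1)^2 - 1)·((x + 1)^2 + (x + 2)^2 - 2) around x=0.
Expand to order 4: (x/4 + (x + 1)^2 - 1)·((x + 1)^2 + (x + 2)^2 - 2) = 2·x^4 + 21·x^3/2 + 33·x^2/2 + 27·x/4 + O(x^5).
The coefficient of x^4 is 2.

Final answer: 2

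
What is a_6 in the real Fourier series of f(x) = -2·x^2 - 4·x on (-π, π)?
a_6 = (1/π) ∫_{-π}^{π} f(x)·cos(6x) dx.
Evaluate the integral (use parity and integration by parts as needed): a_6 = -2/9.

Final answer: -2/9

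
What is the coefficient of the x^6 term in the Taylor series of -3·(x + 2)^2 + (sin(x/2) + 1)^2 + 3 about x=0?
Expand to order 6: -3·(x + 2)^2 + (sin(x/2) + 1)^2 + 3 = x^6/1440 + x^5/1920 - x^4/48 - x^3/24 - 11·x^2/4 - 11·x - 8 + O(x^7).
The coefficient of x^6 is 1/1440.

Final answer: 1/1440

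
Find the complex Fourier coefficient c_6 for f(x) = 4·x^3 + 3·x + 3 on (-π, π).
Compute the real Fourier coefficients first: a_6 = 0, b_6 = -4·π^2/3 - 7/9.
Then c_6 = (a_6 − i·b_6)/2 = 7·i/18 + 2·i·π^2/3.

Final answer: 7·i/18 + 2·i·π^2/3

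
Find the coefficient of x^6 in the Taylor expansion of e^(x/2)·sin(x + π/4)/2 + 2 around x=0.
161·√(2)/184320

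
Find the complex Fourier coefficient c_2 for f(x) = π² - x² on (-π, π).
Compute the real Fourier coefficients first: a_2 = -1, b_2 = 0.
Then c_2 = (a_2 − i·b_2)/2 = -1/2.

Final answer: -1/2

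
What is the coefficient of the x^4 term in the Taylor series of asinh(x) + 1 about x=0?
Expand to order 4: asinh(x) + 1 = -x^3/6 + x + 1 + O(x^5).
The coefficient of x^4 is 0.

Final answer: 0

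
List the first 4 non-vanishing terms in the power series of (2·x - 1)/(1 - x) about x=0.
x^3 + x^2 + x - 1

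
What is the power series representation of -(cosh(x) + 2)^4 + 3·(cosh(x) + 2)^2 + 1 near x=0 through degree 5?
-33·x^4/2 - 45·x^2 - 53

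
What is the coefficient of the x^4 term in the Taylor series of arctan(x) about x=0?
Expand to order 4: arctan(x) = -x^3/3 + x + O(x^5).
The coefficient of x^4 is 0.

Final answer: 0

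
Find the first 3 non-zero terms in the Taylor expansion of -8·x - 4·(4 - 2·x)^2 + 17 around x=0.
-16·x^2 + 56·x - 47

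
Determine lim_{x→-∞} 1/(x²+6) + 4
Evaluate the dominant behaviour as x → -∞; each term tends to a finite value or vanishes.
Limit = 4.

Final answer: 4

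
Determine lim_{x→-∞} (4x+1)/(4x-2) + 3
Evaluate the dominant behaviour as x → -∞; each term tends to a finite value or vanishes.
Limit = 4.

Final answer: 4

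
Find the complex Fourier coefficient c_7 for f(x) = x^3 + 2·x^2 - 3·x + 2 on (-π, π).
Compute the real Fourier coefficients first: a_7 = -8/49, b_7 = -306/343 + 2·π^2/7.
Then c_7 = (a_7 − i·b_7)/2 = -4/49 - i·π^2/7 + 153·i/343.

Final answer: -4/49 - i·π^2/7 + 153·i/343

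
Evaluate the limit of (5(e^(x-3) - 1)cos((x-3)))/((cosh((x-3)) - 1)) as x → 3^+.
Both numerator and denominator → 0 as x → 3^+; this is a 0/0 indeterminate form.
Expand each to leading order near x = 3: numerator ~ 5·(x - 3), denominator ~ (x - 3)^2/2.
The limit of the ratio is ∞.

Final answer: ∞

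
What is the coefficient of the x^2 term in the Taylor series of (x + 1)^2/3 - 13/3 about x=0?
Expand to order 2: (x + 1)^2/3 - 13/3 = x^2/3 + 2·x/3 - 4 + O(x^3).
The coefficient of x^2 is 1/3.

Final answer: 1/3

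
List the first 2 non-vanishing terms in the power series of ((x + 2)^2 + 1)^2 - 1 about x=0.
40·x + 24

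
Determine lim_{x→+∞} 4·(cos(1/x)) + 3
Evaluate the dominant behaviour as x → +∞; each term tends to a finite value or vanishes.
Limit = 7.

Final answer: 7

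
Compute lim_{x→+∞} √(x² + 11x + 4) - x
This is an ∞ − ∞ indeterminate form.
Multiply and divide by the conjugate √(x²+11x + 4) + x; the x² terms cancel, leaving (11x + 4)/(√(x²+11x + 4)+x) → 11/2.
Limit = 11/2.

Final answer: 11/2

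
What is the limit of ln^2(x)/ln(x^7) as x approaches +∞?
This is an ∞/∞ indeterminate form as x → +∞.
Write ln(x^7) = 7·ln(x), reducing the quotient to ln(x)/7 → ∞.
Limit = ∞.

Final answer: ∞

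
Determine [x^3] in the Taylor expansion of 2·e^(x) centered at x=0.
Expand to order 3: 2·e^(x) = x^3/3 + x^2 + 2·x + 2 + O(x^4).
The coefficient of x^3 is 1/3.

Final answer: 1/3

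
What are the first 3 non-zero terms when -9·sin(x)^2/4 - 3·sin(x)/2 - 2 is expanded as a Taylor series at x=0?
-9·x^2/4 - 3·x/2 - 2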